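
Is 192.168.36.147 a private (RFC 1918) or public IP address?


RFC 1918 private ranges:
  10.0.0.0/8 (10.0.0.0 - 10.255.255.255)
  172.16.0.0/12 (172.16.0.0 - 172.31.255.255)
  192.168.0.0/16 (192.168.0.0 - 192.168.255.255)
Private (in 192.168.0.0/16)


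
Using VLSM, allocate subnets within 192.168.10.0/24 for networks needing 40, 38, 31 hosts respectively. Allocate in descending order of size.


40 hosts -> /26 (62 usable): 192.168.10.0/26
38 hosts -> /26 (62 usable): 192.168.10.64/26
31 hosts -> /26 (62 usable): 192.168.10.128/26
Allocation: 192.168.10.0/26 (40 hosts, 62 usable); 192.168.10.64/26 (38 hosts, 62 usable); 192.168.10.128/26 (31 hosts, 62 usable)


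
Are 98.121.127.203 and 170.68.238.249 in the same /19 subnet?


Mask: 255.255.224.0
98.121.127.203 AND mask = 98.121.96.0
170.68.238.249 AND mask = 170.68.224.0
No, different subnets (98.121.96.0 vs 170.68.224.0)


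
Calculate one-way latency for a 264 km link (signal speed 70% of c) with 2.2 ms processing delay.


Speed = 0.7 * 3e5 km/s = 210000 km/s
Propagation delay = 264 / 210000 = 0.0013 s = 1.2571 ms
Processing delay = 2.2 ms
Total one-way latency = 3.4571 ms


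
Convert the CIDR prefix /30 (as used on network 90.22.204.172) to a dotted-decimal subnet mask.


/30 means 30 network bits, 2 host bits
Binary: 11111111111111111111111111111100
Mask: 255.255.255.252


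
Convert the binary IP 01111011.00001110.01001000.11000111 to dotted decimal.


01111011 = 123
00001110 = 14
01001000 = 72
11000111 = 199
IP: 123.14.72.199


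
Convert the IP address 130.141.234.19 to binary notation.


130 = 10000010
141 = 10001101
234 = 11101010
19 = 00010011
Binary: 10000010.10001101.11101010.00010011


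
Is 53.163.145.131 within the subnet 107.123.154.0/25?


Subnet network: 107.123.154.0
Test IP AND mask: 53.163.145.128
No, 53.163.145.131 is not in 107.123.154.0/25


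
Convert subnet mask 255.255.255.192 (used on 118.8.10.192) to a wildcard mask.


Subnet mask: 255.255.255.192
Wildcard = 255.255.255.255 - subnet mask
255 - 255 = 0
255 - 255 = 0
255 - 255 = 0
255 - 192 = 63
Wildcard: 0.0.0.63


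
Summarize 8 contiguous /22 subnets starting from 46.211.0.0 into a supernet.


Original prefix: /22
Number of subnets: 8 = 2^3
New prefix = 22 - 3 = 19
Supernet: 46.211.0.0/19


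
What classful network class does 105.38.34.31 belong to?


First octet: 105
Binary: 01101001
0xxxxxxx -> Class A (1-126)
Class A, default mask 255.0.0.0 (/8)


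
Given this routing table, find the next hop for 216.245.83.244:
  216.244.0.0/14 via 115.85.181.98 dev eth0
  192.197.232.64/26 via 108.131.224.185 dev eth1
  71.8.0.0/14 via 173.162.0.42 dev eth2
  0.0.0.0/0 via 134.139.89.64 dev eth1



Longest prefix match for 216.245.83.244:
  /14 216.244.0.0: MATCH
  /26 192.197.232.64: no
  /14 71.8.0.0: no
  /0 0.0.0.0: MATCH
Selected: next-hop 115.85.181.98 via eth0 (matched /14)


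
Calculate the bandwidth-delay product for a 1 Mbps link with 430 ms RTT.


BDP = bandwidth * RTT
= 1 Mbps * 430 ms
= 1 * 1e6 * 430 / 1000 bits
= 430000 bits
= 53750 bytes
= 52.4902 KB
BDP = 430000 bits (53750 bytes)


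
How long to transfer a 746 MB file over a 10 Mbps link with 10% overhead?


Effective throughput = 10 * (1 - 10/100) = 9 Mbps
File size in Mb = 746 * 8 = 5968 Mb
Time = 5968 / 9
Time = 663.1111 seconds


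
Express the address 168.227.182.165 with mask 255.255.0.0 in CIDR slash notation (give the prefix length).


Binary: 11111111.11111111.00000000.00000000
Count leading 1s
Prefix: /16


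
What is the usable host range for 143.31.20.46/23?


Network: 143.31.20.0
Broadcast: 143.31.21.255
First usable = network + 1
Last usable = broadcast - 1
Range: 143.31.20.1 to 143.31.21.254


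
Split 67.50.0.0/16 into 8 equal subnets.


New prefix = 16 + 3 = 19
Each subnet has 8192 addresses
  67.50.0.0/19
  67.50.32.0/19
  67.50.64.0/19
  67.50.96.0/19
  67.50.128.0/19
  67.50.160.0/19
  67.50.192.0/19
  67.50.224.0/19
Subnets: 67.50.0.0/19, 67.50.32.0/19, 67.50.64.0/19, 67.50.96.0/19, 67.50.128.0/19, 67.50.160.0/19, 67.50.192.0/19, 67.50.224.0/19


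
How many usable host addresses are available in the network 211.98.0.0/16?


Host bits = 32 - 16 = 16
Total addresses = 2^16 = 65536
Usable = total - 2 (network and broadcast)
Usable hosts: 65534


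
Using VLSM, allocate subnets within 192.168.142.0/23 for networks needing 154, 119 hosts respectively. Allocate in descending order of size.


154 hosts -> /24 (254 usable): 192.168.142.0/24
119 hosts -> /25 (126 usable): 192.168.143.0/25
Allocation: 192.168.142.0/24 (154 hosts, 254 usable); 192.168.143.0/25 (119 hosts, 126 usable)


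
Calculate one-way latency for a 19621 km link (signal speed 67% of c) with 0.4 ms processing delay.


Speed = 0.67 * 3e5 km/s = 201000 km/s
Propagation delay = 19621 / 201000 = 0.0976 s = 97.6169 ms
Processing delay = 0.4 ms
Total one-way latency = 98.0169 ms


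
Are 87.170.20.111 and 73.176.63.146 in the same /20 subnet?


Mask: 255.255.240.0
87.170.20.111 AND mask = 87.170.16.0
73.176.63.146 AND mask = 73.176.48.0
No, different subnets (87.170.16.0 vs 73.176.48.0)


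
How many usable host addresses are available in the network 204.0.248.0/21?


Host bits = 32 - 21 = 11
Total addresses = 2^11 = 2048
Usable = total - 2 (network and broadcast)
Usable hosts: 2046


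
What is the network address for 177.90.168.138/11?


IP:   10110001.01011010.10101000.10001010
Mask: 11111111.11100000.00000000.00000000
AND operation:
Net:  10110001.01000000.00000000.00000000
Network: 177.64.0.0/11


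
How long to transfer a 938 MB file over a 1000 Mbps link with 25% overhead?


Effective throughput = 1000 * (1 - 25/100) = 750 Mbps
File size in Mb = 938 * 8 = 7504 Mb
Time = 7504 / 750
Time = 10.0053 seconds


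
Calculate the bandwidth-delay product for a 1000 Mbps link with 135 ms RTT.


BDP = bandwidth * RTT
= 1000 Mbps * 135 ms
= 1000 * 1e6 * 135 / 1000 bits
= 135000000 bits
= 16875000 bytes
= 16479.4922 KB
BDP = 135000000 bits (16875000 bytes)


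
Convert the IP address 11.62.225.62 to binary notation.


11 = 00001011
62 = 00111110
225 = 11100001
62 = 00111110
Binary: 00001011.00111110.11100001.00111110


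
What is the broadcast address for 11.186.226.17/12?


Network: 11.176.0.0/12
Host bits = 20
Set all host bits to 1:
Broadcast: 11.191.255.255


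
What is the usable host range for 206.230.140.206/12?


Network: 206.224.0.0
Broadcast: 206.239.255.255
First usable = network + 1
Last usable = broadcast - 1
Range: 206.224.0.1 to 206.239.255.254


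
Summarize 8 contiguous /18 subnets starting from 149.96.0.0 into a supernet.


Original prefix: /18
Number of subnets: 8 = 2^3
New prefix = 18 - 3 = 15
Supernet: 149.96.0.0/15


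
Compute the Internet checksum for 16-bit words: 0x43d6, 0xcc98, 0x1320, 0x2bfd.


Sum all words (with carry folding):
+ 0x43d6 = 0x43d6
+ 0xcc98 = 0x106f
+ 0x1320 = 0x238f
+ 0x2bfd = 0x4f8c
One's complement: ~0x4f8c
Checksum = 0xb073


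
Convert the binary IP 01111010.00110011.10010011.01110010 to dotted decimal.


01111010 = 122
00110011 = 51
10010011 = 147
01110010 = 114
IP: 122.51.147.114


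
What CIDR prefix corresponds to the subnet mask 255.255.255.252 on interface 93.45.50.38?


Binary: 11111111.11111111.11111111.11111100
Count leading 1s
Prefix: /30


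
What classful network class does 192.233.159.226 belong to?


First octet: 192
Binary: 11000000
110xxxxx -> Class C (192-223)
Class C, default mask 255.255.255.0 (/24)


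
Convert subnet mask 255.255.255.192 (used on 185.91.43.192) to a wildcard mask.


Subnet mask: 255.255.255.192
Wildcard = 255.255.255.255 - subnet mask
255 - 255 = 0
255 - 255 = 0
255 - 255 = 0
255 - 192 = 63
Wildcard: 0.0.0.63


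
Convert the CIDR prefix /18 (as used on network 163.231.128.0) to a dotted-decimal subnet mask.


/18 means 18 network bits, 14 host bits
Binary: 11111111111111111100000000000000
Mask: 255.255.192.0


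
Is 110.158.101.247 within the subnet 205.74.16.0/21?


Subnet network: 205.74.16.0
Test IP AND mask: 110.158.96.0
No, 110.158.101.247 is not in 205.74.16.0/21


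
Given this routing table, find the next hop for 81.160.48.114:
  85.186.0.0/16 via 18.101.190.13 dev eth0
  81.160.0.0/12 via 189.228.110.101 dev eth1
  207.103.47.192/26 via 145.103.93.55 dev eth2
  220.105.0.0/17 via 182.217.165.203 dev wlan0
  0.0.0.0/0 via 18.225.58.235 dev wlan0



Longest prefix match for 81.160.48.114:
  /16 85.186.0.0: no
  /12 81.160.0.0: MATCH
  /26 207.103.47.192: no
  /17 220.105.0.0: no
  /0 0.0.0.0: MATCH
Selected: next-hop 189.228.110.101 via eth1 (matched /12)


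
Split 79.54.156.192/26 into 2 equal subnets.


New prefix = 26 + 1 = 27
Each subnet has 32 addresses
  79.54.156.192/27
  79.54.156.224/27
Subnets: 79.54.156.192/27, 79.54.156.224/27


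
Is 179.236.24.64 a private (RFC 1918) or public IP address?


RFC 1918 private ranges:
  10.0.0.0/8 (10.0.0.0 - 10.255.255.255)
  172.16.0.0/12 (172.16.0.0 - 172.31.255.255)
  192.168.0.0/16 (192.168.0.0 - 192.168.255.255)
Public (not in any RFC 1918 range)


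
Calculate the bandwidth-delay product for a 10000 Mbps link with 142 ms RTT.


BDP = bandwidth * RTT
= 10000 Mbps * 142 ms
= 10000 * 1e6 * 142 / 1000 bits
= 1420000000 bits
= 177500000 bytes
= 173339.8438 KB
BDP = 1420000000 bits (177500000 bytes)


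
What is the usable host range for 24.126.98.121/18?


Network: 24.126.64.0
Broadcast: 24.126.127.255
First usable = network + 1
Last usable = broadcast - 1
Range: 24.126.64.1 to 24.126.127.254


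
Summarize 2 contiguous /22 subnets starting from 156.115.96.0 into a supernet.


Original prefix: /22
Number of subnets: 2 = 2^1
New prefix = 22 - 1 = 21
Supernet: 156.115.96.0/21


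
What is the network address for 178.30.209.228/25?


IP:   10110010.00011110.11010001.11100100
Mask: 11111111.11111111.11111111.10000000
AND operation:
Net:  10110010.00011110.11010001.10000000
Network: 178.30.209.128/25


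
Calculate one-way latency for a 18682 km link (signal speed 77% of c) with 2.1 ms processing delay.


Speed = 0.77 * 3e5 km/s = 231000 km/s
Propagation delay = 18682 / 231000 = 0.0809 s = 80.8745 ms
Processing delay = 2.1 ms
Total one-way latency = 82.9745 ms


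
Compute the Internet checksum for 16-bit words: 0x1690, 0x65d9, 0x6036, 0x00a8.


Sum all words (with carry folding):
+ 0x1690 = 0x1690
+ 0x65d9 = 0x7c69
+ 0x6036 = 0xdc9f
+ 0x00a8 = 0xdd47
One's complement: ~0xdd47
Checksum = 0x22b8


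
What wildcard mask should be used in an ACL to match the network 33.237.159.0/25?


Subnet mask: 255.255.255.128
Wildcard = 255.255.255.255 - subnet mask
255 - 255 = 0
255 - 255 = 0
255 - 255 = 0
255 - 128 = 127
Wildcard: 0.0.0.127


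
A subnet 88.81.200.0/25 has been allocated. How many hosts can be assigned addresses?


Host bits = 32 - 25 = 7
Total addresses = 2^7 = 128
Usable = total - 2 (network and broadcast)
Usable hosts: 126


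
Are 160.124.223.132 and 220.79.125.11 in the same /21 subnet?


Mask: 255.255.248.0
160.124.223.132 AND mask = 160.124.216.0
220.79.125.11 AND mask = 220.79.120.0
No, different subnets (160.124.216.0 vs 220.79.120.0)


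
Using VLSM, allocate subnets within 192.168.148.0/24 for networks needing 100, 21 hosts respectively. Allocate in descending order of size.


100 hosts -> /25 (126 usable): 192.168.148.0/25
21 hosts -> /27 (30 usable): 192.168.148.128/27
Allocation: 192.168.148.0/25 (100 hosts, 126 usable); 192.168.148.128/27 (21 hosts, 30 usable)


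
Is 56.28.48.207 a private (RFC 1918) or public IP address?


RFC 1918 private ranges:
  10.0.0.0/8 (10.0.0.0 - 10.255.255.255)
  172.16.0.0/12 (172.16.0.0 - 172.31.255.255)
  192.168.0.0/16 (192.168.0.0 - 192.168.255.255)
Public (not in any RFC 1918 range)


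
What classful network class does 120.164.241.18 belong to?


First octet: 120
Binary: 01111000
0xxxxxxx -> Class A (1-126)
Class A, default mask 255.0.0.0 (/8)


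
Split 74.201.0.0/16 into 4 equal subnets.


New prefix = 16 + 2 = 18
Each subnet has 16384 addresses
  74.201.0.0/18
  74.201.64.0/18
  74.201.128.0/18
  74.201.192.0/18
Subnets: 74.201.0.0/18, 74.201.64.0/18, 74.201.128.0/18, 74.201.192.0/18


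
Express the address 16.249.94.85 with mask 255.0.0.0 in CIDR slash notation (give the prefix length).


Binary: 11111111.00000000.00000000.00000000
Count leading 1s
Prefix: /8


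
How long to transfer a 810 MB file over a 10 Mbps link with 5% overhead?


Effective throughput = 10 * (1 - 5/100) = 9.5 Mbps
File size in Mb = 810 * 8 = 6480 Mb
Time = 6480 / 9.5
Time = 682.1053 seconds


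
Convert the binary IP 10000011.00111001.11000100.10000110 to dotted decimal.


10000011 = 131
00111001 = 57
11000100 = 196
10000110 = 134
IP: 131.57.196.134


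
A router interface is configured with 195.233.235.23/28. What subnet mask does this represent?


/28 means 28 network bits, 4 host bits
Binary: 11111111111111111111111111110000
Mask: 255.255.255.240


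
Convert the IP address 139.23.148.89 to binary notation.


139 = 10001011
23 = 00010111
148 = 10010100
89 = 01011001
Binary: 10001011.00010111.10010100.01011001


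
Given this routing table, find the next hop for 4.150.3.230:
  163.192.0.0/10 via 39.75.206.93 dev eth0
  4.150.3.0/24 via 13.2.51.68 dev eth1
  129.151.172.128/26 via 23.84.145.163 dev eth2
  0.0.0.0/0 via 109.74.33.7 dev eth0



Longest prefix match for 4.150.3.230:
  /10 163.192.0.0: no
  /24 4.150.3.0: MATCH
  /26 129.151.172.128: no
  /0 0.0.0.0: MATCH
Selected: next-hop 13.2.51.68 via eth1 (matched /24)


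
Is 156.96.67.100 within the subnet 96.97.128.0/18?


Subnet network: 96.97.128.0
Test IP AND mask: 156.96.64.0
No, 156.96.67.100 is not in 96.97.128.0/18


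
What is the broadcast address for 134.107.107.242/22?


Network: 134.107.104.0/22
Host bits = 10
Set all host bits to 1:
Broadcast: 134.107.107.255


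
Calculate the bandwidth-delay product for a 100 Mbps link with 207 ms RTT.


BDP = bandwidth * RTT
= 100 Mbps * 207 ms
= 100 * 1e6 * 207 / 1000 bits
= 20700000 bits
= 2587500 bytes
= 2526.8555 KB
BDP = 20700000 bits (2587500 bytes)


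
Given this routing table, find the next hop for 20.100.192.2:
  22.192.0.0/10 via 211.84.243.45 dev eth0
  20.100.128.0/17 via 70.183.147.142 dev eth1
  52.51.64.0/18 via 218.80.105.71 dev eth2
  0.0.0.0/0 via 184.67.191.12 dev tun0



Longest prefix match for 20.100.192.2:
  /10 22.192.0.0: no
  /17 20.100.128.0: MATCH
  /18 52.51.64.0: no
  /0 0.0.0.0: MATCH
Selected: next-hop 70.183.147.142 via eth1 (matched /17)


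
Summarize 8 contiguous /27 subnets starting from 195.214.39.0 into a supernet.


Original prefix: /27
Number of subnets: 8 = 2^3
New prefix = 27 - 3 = 24
Supernet: 195.214.39.0/24


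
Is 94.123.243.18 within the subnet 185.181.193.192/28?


Subnet network: 185.181.193.192
Test IP AND mask: 94.123.243.16
No, 94.123.243.18 is not in 185.181.193.192/28


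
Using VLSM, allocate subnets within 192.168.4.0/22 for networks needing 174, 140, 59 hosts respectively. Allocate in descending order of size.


174 hosts -> /24 (254 usable): 192.168.4.0/24
140 hosts -> /24 (254 usable): 192.168.5.0/24
59 hosts -> /26 (62 usable): 192.168.6.0/26
Allocation: 192.168.4.0/24 (174 hosts, 254 usable); 192.168.5.0/24 (140 hosts, 254 usable); 192.168.6.0/26 (59 hosts, 62 usable)


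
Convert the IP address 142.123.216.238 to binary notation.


142 = 10001110
123 = 01111011
216 = 11011000
238 = 11101110
Binary: 10001110.01111011.11011000.11101110


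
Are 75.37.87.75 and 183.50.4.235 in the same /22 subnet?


Mask: 255.255.252.0
75.37.87.75 AND mask = 75.37.84.0
183.50.4.235 AND mask = 183.50.4.0
No, different subnets (75.37.84.0 vs 183.50.4.0)


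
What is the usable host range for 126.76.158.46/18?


Network: 126.76.128.0
Broadcast: 126.76.191.255
First usable = network + 1
Last usable = broadcast - 1
Range: 126.76.128.1 to 126.76.191.254


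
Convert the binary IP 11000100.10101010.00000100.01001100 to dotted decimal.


11000100 = 196
10101010 = 170
00000100 = 4
01001100 = 76
IP: 196.170.4.76


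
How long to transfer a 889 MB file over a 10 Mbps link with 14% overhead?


Effective throughput = 10 * (1 - 14/100) = 8.6 Mbps
File size in Mb = 889 * 8 = 7112 Mb
Time = 7112 / 8.6
Time = 826.9767 seconds


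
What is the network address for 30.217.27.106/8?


IP:   00011110.11011001.00011011.01101010
Mask: 11111111.00000000.00000000.00000000
AND operation:
Net:  00011110.00000000.00000000.00000000
Network: 30.0.0.0/8


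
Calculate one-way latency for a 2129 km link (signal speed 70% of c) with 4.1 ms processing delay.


Speed = 0.7 * 3e5 km/s = 210000 km/s
Propagation delay = 2129 / 210000 = 0.0101 s = 10.1381 ms
Processing delay = 4.1 ms
Total one-way latency = 14.2381 ms


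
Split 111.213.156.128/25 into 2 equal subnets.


New prefix = 25 + 1 = 26
Each subnet has 64 addresses
  111.213.156.128/26
  111.213.156.192/26
Subnets: 111.213.156.128/26, 111.213.156.192/26


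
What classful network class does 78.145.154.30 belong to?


First octet: 78
Binary: 01001110
0xxxxxxx -> Class A (1-126)
Class A, default mask 255.0.0.0 (/8)


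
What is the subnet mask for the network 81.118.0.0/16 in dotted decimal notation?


/16 means 16 network bits, 16 host bits
Binary: 11111111111111110000000000000000
Mask: 255.255.0.0


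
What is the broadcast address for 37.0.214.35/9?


Network: 37.0.0.0/9
Host bits = 23
Set all host bits to 1:
Broadcast: 37.127.255.255


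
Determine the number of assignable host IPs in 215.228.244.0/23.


Host bits = 32 - 23 = 9
Total addresses = 2^9 = 512
Usable = total - 2 (network and broadcast)
Usable hosts: 510


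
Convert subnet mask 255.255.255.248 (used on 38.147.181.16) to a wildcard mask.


Subnet mask: 255.255.255.248
Wildcard = 255.255.255.255 - subnet mask
255 - 255 = 0
255 - 255 = 0
255 - 255 = 0
255 - 248 = 7
Wildcard: 0.0.0.7


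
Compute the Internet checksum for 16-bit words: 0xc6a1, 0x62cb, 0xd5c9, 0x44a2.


Sum all words (with carry folding):
+ 0xc6a1 = 0xc6a1
+ 0x62cb = 0x296d
+ 0xd5c9 = 0xff36
+ 0x44a2 = 0x43d9
One's complement: ~0x43d9
Checksum = 0xbc26


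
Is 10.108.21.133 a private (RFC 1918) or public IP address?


RFC 1918 private ranges:
  10.0.0.0/8 (10.0.0.0 - 10.255.255.255)
  172.16.0.0/12 (172.16.0.0 - 172.31.255.255)
  192.168.0.0/16 (192.168.0.0 - 192.168.255.255)
Private (in 10.0.0.0/8)


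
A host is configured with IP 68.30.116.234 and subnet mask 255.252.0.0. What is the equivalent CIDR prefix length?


Binary: 11111111.11111100.00000000.00000000
Count leading 1s
Prefix: /14


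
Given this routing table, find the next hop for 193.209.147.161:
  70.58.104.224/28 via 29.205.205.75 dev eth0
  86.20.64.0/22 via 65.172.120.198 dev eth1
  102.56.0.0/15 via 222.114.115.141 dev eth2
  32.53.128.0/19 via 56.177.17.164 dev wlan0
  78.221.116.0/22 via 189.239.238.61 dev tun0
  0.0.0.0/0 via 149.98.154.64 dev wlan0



Longest prefix match for 193.209.147.161:
  /28 70.58.104.224: no
  /22 86.20.64.0: no
  /15 102.56.0.0: no
  /19 32.53.128.0: no
  /22 78.221.116.0: no
  /0 0.0.0.0: MATCH
Selected: next-hop 149.98.154.64 via wlan0 (matched /0)


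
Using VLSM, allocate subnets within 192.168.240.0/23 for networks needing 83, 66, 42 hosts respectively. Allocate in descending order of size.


83 hosts -> /25 (126 usable): 192.168.240.0/25
66 hosts -> /25 (126 usable): 192.168.240.128/25
42 hosts -> /26 (62 usable): 192.168.241.0/26
Allocation: 192.168.240.0/25 (83 hosts, 126 usable); 192.168.240.128/25 (66 hosts, 126 usable); 192.168.241.0/26 (42 hosts, 62 usable)


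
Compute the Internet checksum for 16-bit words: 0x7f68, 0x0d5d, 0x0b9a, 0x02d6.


Sum all words (with carry folding):
+ 0x7f68 = 0x7f68
+ 0x0d5d = 0x8cc5
+ 0x0b9a = 0x985f
+ 0x02d6 = 0x9b35
One's complement: ~0x9b35
Checksum = 0x64ca


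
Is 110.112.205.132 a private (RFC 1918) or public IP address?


RFC 1918 private ranges:
  10.0.0.0/8 (10.0.0.0 - 10.255.255.255)
  172.16.0.0/12 (172.16.0.0 - 172.31.255.255)
  192.168.0.0/16 (192.168.0.0 - 192.168.255.255)
Public (not in any RFC 1918 range)


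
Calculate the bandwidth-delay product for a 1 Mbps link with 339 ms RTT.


BDP = bandwidth * RTT
= 1 Mbps * 339 ms
= 1 * 1e6 * 339 / 1000 bits
= 339000 bits
= 42375 bytes
= 41.3818 KB
BDP = 339000 bits (42375 bytes)


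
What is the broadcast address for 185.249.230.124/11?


Network: 185.224.0.0/11
Host bits = 21
Set all host bits to 1:
Broadcast: 185.255.255.255


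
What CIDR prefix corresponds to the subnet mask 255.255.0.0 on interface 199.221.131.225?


Binary: 11111111.11111111.00000000.00000000
Count leading 1s
Prefix: /16


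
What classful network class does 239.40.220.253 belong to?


First octet: 239
Binary: 11101111
1110xxxx -> Class D (224-239)
Class D (multicast), default mask N/A


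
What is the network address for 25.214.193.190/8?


IP:   00011001.11010110.11000001.10111110
Mask: 11111111.00000000.00000000.00000000
AND operation:
Net:  00011001.00000000.00000000.00000000
Network: 25.0.0.0/8


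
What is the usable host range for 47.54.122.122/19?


Network: 47.54.96.0
Broadcast: 47.54.127.255
First usable = network + 1
Last usable = broadcast - 1
Range: 47.54.96.1 to 47.54.127.254


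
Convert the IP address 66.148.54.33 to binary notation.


66 = 01000010
148 = 10010100
54 = 00110110
33 = 00100001
Binary: 01000010.10010100.00110110.00100001


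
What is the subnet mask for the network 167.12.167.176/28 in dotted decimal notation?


/28 means 28 network bits, 4 host bits
Binary: 11111111111111111111111111110000
Mask: 255.255.255.240


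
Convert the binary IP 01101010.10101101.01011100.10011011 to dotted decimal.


01101010 = 106
10101101 = 173
01011100 = 92
10011011 = 155
IP: 106.173.92.155


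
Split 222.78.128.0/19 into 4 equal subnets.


New prefix = 19 + 2 = 21
Each subnet has 2048 addresses
  222.78.128.0/21
  222.78.136.0/21
  222.78.144.0/21
  222.78.152.0/21
Subnets: 222.78.128.0/21, 222.78.136.0/21, 222.78.144.0/21, 222.78.152.0/21


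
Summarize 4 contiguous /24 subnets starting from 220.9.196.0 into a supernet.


Original prefix: /24
Number of subnets: 4 = 2^2
New prefix = 24 - 2 = 22
Supernet: 220.9.196.0/22


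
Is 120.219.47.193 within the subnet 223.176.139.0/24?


Subnet network: 223.176.139.0
Test IP AND mask: 120.219.47.0
No, 120.219.47.193 is not in 223.176.139.0/24


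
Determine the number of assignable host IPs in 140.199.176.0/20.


Host bits = 32 - 20 = 12
Total addresses = 2^12 = 4096
Usable = total - 2 (network and broadcast)
Usable hosts: 4094


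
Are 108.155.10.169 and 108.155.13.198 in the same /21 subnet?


Mask: 255.255.248.0
108.155.10.169 AND mask = 108.155.8.0
108.155.13.198 AND mask = 108.155.8.0
Yes, same subnet (108.155.8.0)


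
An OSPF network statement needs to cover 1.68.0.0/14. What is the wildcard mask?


Subnet mask: 255.252.0.0
Wildcard = 255.255.255.255 - subnet mask
255 - 255 = 0
255 - 252 = 3
255 - 0 = 255
255 - 0 = 255
Wildcard: 0.3.255.255


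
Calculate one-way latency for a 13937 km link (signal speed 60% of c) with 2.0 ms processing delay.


Speed = 0.6 * 3e5 km/s = 180000 km/s
Propagation delay = 13937 / 180000 = 0.0774 s = 77.4278 ms
Processing delay = 2.0 ms
Total one-way latency = 79.4278 ms


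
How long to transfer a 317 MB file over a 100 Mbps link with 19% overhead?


Effective throughput = 100 * (1 - 19/100) = 81 Mbps
File size in Mb = 317 * 8 = 2536 Mb
Time = 2536 / 81
Time = 31.3086 seconds


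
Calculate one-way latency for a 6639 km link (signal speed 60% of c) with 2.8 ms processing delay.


Speed = 0.6 * 3e5 km/s = 180000 km/s
Propagation delay = 6639 / 180000 = 0.0369 s = 36.8833 ms
Processing delay = 2.8 ms
Total one-way latency = 39.6833 ms


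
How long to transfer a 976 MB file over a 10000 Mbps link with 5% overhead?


Effective throughput = 10000 * (1 - 5/100) = 9500 Mbps
File size in Mb = 976 * 8 = 7808 Mb
Time = 7808 / 9500
Time = 0.8219 seconds


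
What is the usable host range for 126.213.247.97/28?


Network: 126.213.247.96
Broadcast: 126.213.247.111
First usable = network + 1
Last usable = broadcast - 1
Range: 126.213.247.97 to 126.213.247.110


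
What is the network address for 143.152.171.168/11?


IP:   10001111.10011000.10101011.10101000
Mask: 11111111.11100000.00000000.00000000
AND operation:
Net:  10001111.10000000.00000000.00000000
Network: 143.128.0.0/11


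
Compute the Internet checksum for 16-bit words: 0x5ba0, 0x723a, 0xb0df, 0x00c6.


Sum all words (with carry folding):
+ 0x5ba0 = 0x5ba0
+ 0x723a = 0xcdda
+ 0xb0df = 0x7eba
+ 0x00c6 = 0x7f80
One's complement: ~0x7f80
Checksum = 0x807f


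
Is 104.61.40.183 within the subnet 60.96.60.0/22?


Subnet network: 60.96.60.0
Test IP AND mask: 104.61.40.0
No, 104.61.40.183 is not in 60.96.60.0/22


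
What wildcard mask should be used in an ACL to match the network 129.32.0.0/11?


Subnet mask: 255.224.0.0
Wildcard = 255.255.255.255 - subnet mask
255 - 255 = 0
255 - 224 = 31
255 - 0 = 255
255 - 0 = 255
Wildcard: 0.31.255.255


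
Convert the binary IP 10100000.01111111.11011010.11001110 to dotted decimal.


10100000 = 160
01111111 = 127
11011010 = 218
11001110 = 206
IP: 160.127.218.206


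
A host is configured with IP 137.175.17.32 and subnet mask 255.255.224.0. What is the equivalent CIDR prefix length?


Binary: 11111111.11111111.11100000.00000000
Count leading 1s
Prefix: /19


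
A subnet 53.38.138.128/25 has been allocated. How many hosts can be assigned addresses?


Host bits = 32 - 25 = 7
Total addresses = 2^7 = 128
Usable = total - 2 (network and broadcast)
Usable hosts: 126


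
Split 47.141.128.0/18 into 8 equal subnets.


New prefix = 18 + 3 = 21
Each subnet has 2048 addresses
  47.141.128.0/21
  47.141.136.0/21
  47.141.144.0/21
  47.141.152.0/21
  47.141.160.0/21
  47.141.168.0/21
  47.141.176.0/21
  47.141.184.0/21
Subnets: 47.141.128.0/21, 47.141.136.0/21, 47.141.144.0/21, 47.141.152.0/21, 47.141.160.0/21, 47.141.168.0/21, 47.141.176.0/21, 47.141.184.0/21


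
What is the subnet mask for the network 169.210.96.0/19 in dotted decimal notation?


/19 means 19 network bits, 13 host bits
Binary: 11111111111111111110000000000000
Mask: 255.255.224.0


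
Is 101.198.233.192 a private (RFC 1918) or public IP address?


RFC 1918 private ranges:
  10.0.0.0/8 (10.0.0.0 - 10.255.255.255)
  172.16.0.0/12 (172.16.0.0 - 172.31.255.255)
  192.168.0.0/16 (192.168.0.0 - 192.168.255.255)
Public (not in any RFC 1918 range)


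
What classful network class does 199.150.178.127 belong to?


First octet: 199
Binary: 11000111
110xxxxx -> Class C (192-223)
Class C, default mask 255.255.255.0 (/24)


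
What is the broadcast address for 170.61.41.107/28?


Network: 170.61.41.96/28
Host bits = 4
Set all host bits to 1:
Broadcast: 170.61.41.111


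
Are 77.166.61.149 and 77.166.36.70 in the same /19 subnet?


Mask: 255.255.224.0
77.166.61.149 AND mask = 77.166.32.0
77.166.36.70 AND mask = 77.166.32.0
Yes, same subnet (77.166.32.0)


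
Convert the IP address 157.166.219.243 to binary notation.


157 = 10011101
166 = 10100110
219 = 11011011
243 = 11110011
Binary: 10011101.10100110.11011011.11110011


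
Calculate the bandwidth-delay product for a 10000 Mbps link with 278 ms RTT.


BDP = bandwidth * RTT
= 10000 Mbps * 278 ms
= 10000 * 1e6 * 278 / 1000 bits
= 2780000000 bits
= 347500000 bytes
= 339355.4688 KB
BDP = 2780000000 bits (347500000 bytes)


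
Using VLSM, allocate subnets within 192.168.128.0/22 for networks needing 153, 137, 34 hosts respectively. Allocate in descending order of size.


153 hosts -> /24 (254 usable): 192.168.128.0/24
137 hosts -> /24 (254 usable): 192.168.129.0/24
34 hosts -> /26 (62 usable): 192.168.130.0/26
Allocation: 192.168.128.0/24 (153 hosts, 254 usable); 192.168.129.0/24 (137 hosts, 254 usable); 192.168.130.0/26 (34 hosts, 62 usable)


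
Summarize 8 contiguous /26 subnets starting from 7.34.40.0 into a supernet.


Original prefix: /26
Number of subnets: 8 = 2^3
New prefix = 26 - 3 = 23
Supernet: 7.34.40.0/23


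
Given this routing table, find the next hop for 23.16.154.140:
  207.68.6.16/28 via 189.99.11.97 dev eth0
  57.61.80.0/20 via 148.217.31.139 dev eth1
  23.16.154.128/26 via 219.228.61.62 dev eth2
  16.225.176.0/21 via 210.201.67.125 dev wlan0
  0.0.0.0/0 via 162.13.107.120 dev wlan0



Longest prefix match for 23.16.154.140:
  /28 207.68.6.16: no
  /20 57.61.80.0: no
  /26 23.16.154.128: MATCH
  /21 16.225.176.0: no
  /0 0.0.0.0: MATCH
Selected: next-hop 219.228.61.62 via eth2 (matched /26)


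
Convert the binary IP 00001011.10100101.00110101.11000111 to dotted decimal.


00001011 = 11
10100101 = 165
00110101 = 53
11000111 = 199
IP: 11.165.53.199


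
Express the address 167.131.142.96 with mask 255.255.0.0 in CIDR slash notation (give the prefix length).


Binary: 11111111.11111111.00000000.00000000
Count leading 1s
Prefix: /16


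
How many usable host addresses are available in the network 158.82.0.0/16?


Host bits = 32 - 16 = 16
Total addresses = 2^16 = 65536
Usable = total - 2 (network and broadcast)
Usable hosts: 65534


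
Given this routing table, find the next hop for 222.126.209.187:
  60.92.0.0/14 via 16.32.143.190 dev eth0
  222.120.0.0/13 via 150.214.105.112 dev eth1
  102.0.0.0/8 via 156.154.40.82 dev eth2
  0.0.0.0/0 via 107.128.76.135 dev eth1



Longest prefix match for 222.126.209.187:
  /14 60.92.0.0: no
  /13 222.120.0.0: MATCH
  /8 102.0.0.0: no
  /0 0.0.0.0: MATCH
Selected: next-hop 150.214.105.112 via eth1 (matched /13)


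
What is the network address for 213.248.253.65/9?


IP:   11010101.11111000.11111101.01000001
Mask: 11111111.10000000.00000000.00000000
AND operation:
Net:  11010101.10000000.00000000.00000000
Network: 213.128.0.0/9


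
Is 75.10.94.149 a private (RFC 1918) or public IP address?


RFC 1918 private ranges:
  10.0.0.0/8 (10.0.0.0 - 10.255.255.255)
  172.16.0.0/12 (172.16.0.0 - 172.31.255.255)
  192.168.0.0/16 (192.168.0.0 - 192.168.255.255)
Public (not in any RFC 1918 range)


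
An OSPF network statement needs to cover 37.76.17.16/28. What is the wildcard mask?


Subnet mask: 255.255.255.240
Wildcard = 255.255.255.255 - subnet mask
255 - 255 = 0
255 - 255 = 0
255 - 255 = 0
255 - 240 = 15
Wildcard: 0.0.0.15


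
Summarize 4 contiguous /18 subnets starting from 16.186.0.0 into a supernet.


Original prefix: /18
Number of subnets: 4 = 2^2
New prefix = 18 - 2 = 16
Supernet: 16.186.0.0/16


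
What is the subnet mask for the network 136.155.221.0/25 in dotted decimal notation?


/25 means 25 network bits, 7 host bits
Binary: 11111111111111111111111110000000
Mask: 255.255.255.128


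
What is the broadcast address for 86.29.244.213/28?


Network: 86.29.244.208/28
Host bits = 4
Set all host bits to 1:
Broadcast: 86.29.244.223


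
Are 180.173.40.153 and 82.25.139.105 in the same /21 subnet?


Mask: 255.255.248.0
180.173.40.153 AND mask = 180.173.40.0
82.25.139.105 AND mask = 82.25.136.0
No, different subnets (180.173.40.0 vs 82.25.136.0)


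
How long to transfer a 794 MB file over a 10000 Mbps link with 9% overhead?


Effective throughput = 10000 * (1 - 9/100) = 9100 Mbps
File size in Mb = 794 * 8 = 6352 Mb
Time = 6352 / 9100
Time = 0.698 seconds


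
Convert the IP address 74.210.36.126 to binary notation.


74 = 01001010
210 = 11010010
36 = 00100100
126 = 01111110
Binary: 01001010.11010010.00100100.01111110


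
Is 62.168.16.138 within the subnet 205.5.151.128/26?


Subnet network: 205.5.151.128
Test IP AND mask: 62.168.16.128
No, 62.168.16.138 is not in 205.5.151.128/26


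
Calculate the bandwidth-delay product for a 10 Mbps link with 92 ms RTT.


BDP = bandwidth * RTT
= 10 Mbps * 92 ms
= 10 * 1e6 * 92 / 1000 bits
= 920000 bits
= 115000 bytes
= 112.3047 KB
BDP = 920000 bits (115000 bytes)


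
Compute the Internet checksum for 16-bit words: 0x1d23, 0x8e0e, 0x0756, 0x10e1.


Sum all words (with carry folding):
+ 0x1d23 = 0x1d23
+ 0x8e0e = 0xab31
+ 0x0756 = 0xb287
+ 0x10e1 = 0xc368
One's complement: ~0xc368
Checksum = 0x3c97


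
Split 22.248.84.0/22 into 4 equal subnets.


New prefix = 22 + 2 = 24
Each subnet has 256 addresses
  22.248.84.0/24
  22.248.85.0/24
  22.248.86.0/24
  22.248.87.0/24
Subnets: 22.248.84.0/24, 22.248.85.0/24, 22.248.86.0/24, 22.248.87.0/24


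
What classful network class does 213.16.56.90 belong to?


First octet: 213
Binary: 11010101
110xxxxx -> Class C (192-223)
Class C, default mask 255.255.255.0 (/24)


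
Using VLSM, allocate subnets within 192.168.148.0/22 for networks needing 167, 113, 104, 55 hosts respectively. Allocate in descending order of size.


167 hosts -> /24 (254 usable): 192.168.148.0/24
113 hosts -> /25 (126 usable): 192.168.149.0/25
104 hosts -> /25 (126 usable): 192.168.149.128/25
55 hosts -> /26 (62 usable): 192.168.150.0/26
Allocation: 192.168.148.0/24 (167 hosts, 254 usable); 192.168.149.0/25 (113 hosts, 126 usable); 192.168.149.128/25 (104 hosts, 126 usable); 192.168.150.0/26 (55 hosts, 62 usable)


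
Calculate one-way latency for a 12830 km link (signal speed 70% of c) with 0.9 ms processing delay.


Speed = 0.7 * 3e5 km/s = 210000 km/s
Propagation delay = 12830 / 210000 = 0.0611 s = 61.0952 ms
Processing delay = 0.9 ms
Total one-way latency = 61.9952 ms


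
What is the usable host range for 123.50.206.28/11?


Network: 123.32.0.0
Broadcast: 123.63.255.255
First usable = network + 1
Last usable = broadcast - 1
Range: 123.32.0.1 to 123.63.255.254


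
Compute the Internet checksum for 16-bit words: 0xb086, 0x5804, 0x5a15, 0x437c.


Sum all words (with carry folding):
+ 0xb086 = 0xb086
+ 0x5804 = 0x088b
+ 0x5a15 = 0x62a0
+ 0x437c = 0xa61c
One's complement: ~0xa61c
Checksum = 0x59e3


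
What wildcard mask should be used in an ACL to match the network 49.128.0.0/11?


Subnet mask: 255.224.0.0
Wildcard = 255.255.255.255 - subnet mask
255 - 255 = 0
255 - 224 = 31
255 - 0 = 255
255 - 0 = 255
Wildcard: 0.31.255.255


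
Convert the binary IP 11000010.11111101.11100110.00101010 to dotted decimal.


11000010 = 194
11111101 = 253
11100110 = 230
00101010 = 42
IP: 194.253.230.42


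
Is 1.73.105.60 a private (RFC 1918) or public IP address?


RFC 1918 private ranges:
  10.0.0.0/8 (10.0.0.0 - 10.255.255.255)
  172.16.0.0/12 (172.16.0.0 - 172.31.255.255)
  192.168.0.0/16 (192.168.0.0 - 192.168.255.255)
Public (not in any RFC 1918 range)


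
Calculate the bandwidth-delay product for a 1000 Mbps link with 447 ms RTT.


BDP = bandwidth * RTT
= 1000 Mbps * 447 ms
= 1000 * 1e6 * 447 / 1000 bits
= 447000000 bits
= 55875000 bytes
= 54565.4297 KB
BDP = 447000000 bits (55875000 bytes)


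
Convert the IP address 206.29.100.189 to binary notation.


206 = 11001110
29 = 00011101
100 = 01100100
189 = 10111101
Binary: 11001110.00011101.01100100.10111101


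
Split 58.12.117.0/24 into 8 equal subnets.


New prefix = 24 + 3 = 27
Each subnet has 32 addresses
  58.12.117.0/27
  58.12.117.32/27
  58.12.117.64/27
  58.12.117.96/27
  58.12.117.128/27
  58.12.117.160/27
  58.12.117.192/27
  58.12.117.224/27
Subnets: 58.12.117.0/27, 58.12.117.32/27, 58.12.117.64/27, 58.12.117.96/27, 58.12.117.128/27, 58.12.117.160/27, 58.12.117.192/27, 58.12.117.224/27


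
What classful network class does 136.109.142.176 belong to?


First octet: 136
Binary: 10001000
10xxxxxx -> Class B (128-191)
Class B, default mask 255.255.0.0 (/16)


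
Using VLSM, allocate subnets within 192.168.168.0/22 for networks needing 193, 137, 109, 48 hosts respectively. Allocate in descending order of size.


193 hosts -> /24 (254 usable): 192.168.168.0/24
137 hosts -> /24 (254 usable): 192.168.169.0/24
109 hosts -> /25 (126 usable): 192.168.170.0/25
48 hosts -> /26 (62 usable): 192.168.170.128/26
Allocation: 192.168.168.0/24 (193 hosts, 254 usable); 192.168.169.0/24 (137 hosts, 254 usable); 192.168.170.0/25 (109 hosts, 126 usable); 192.168.170.128/26 (48 hosts, 62 usable)


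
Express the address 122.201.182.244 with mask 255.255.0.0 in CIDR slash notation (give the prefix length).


Binary: 11111111.11111111.00000000.00000000
Count leading 1s
Prefix: /16


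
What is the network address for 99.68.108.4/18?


IP:   01100011.01000100.01101100.00000100
Mask: 11111111.11111111.11000000.00000000
AND operation:
Net:  01100011.01000100.01000000.00000000
Network: 99.68.64.0/18


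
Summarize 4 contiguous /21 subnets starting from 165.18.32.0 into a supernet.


Original prefix: /21
Number of subnets: 4 = 2^2
New prefix = 21 - 2 = 19
Supernet: 165.18.32.0/19


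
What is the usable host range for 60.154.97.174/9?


Network: 60.128.0.0
Broadcast: 60.255.255.255
First usable = network + 1
Last usable = broadcast - 1
Range: 60.128.0.1 to 60.255.255.254


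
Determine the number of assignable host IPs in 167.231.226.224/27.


Host bits = 32 - 27 = 5
Total addresses = 2^5 = 32
Usable = total - 2 (network and broadcast)
Usable hosts: 30


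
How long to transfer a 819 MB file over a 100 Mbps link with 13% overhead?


Effective throughput = 100 * (1 - 13/100) = 87 Mbps
File size in Mb = 819 * 8 = 6552 Mb
Time = 6552 / 87
Time = 75.3103 seconds


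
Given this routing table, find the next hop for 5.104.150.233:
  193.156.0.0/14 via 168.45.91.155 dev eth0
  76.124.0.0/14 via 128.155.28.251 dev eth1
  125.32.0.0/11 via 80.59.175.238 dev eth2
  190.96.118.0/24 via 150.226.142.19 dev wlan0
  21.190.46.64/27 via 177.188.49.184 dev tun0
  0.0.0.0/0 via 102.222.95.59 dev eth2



Longest prefix match for 5.104.150.233:
  /14 193.156.0.0: no
  /14 76.124.0.0: no
  /11 125.32.0.0: no
  /24 190.96.118.0: no
  /27 21.190.46.64: no
  /0 0.0.0.0: MATCH
Selected: next-hop 102.222.95.59 via eth2 (matched /0)


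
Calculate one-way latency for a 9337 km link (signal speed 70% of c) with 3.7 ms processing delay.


Speed = 0.7 * 3e5 km/s = 210000 km/s
Propagation delay = 9337 / 210000 = 0.0445 s = 44.4619 ms
Processing delay = 3.7 ms
Total one-way latency = 48.1619 ms


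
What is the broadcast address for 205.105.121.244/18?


Network: 205.105.64.0/18
Host bits = 14
Set all host bits to 1:
Broadcast: 205.105.127.255


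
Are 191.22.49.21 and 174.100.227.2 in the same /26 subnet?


Mask: 255.255.255.192
191.22.49.21 AND mask = 191.22.49.0
174.100.227.2 AND mask = 174.100.227.0
No, different subnets (191.22.49.0 vs 174.100.227.0)


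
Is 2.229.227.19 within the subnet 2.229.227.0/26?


Subnet network: 2.229.227.0
Test IP AND mask: 2.229.227.0
Yes, 2.229.227.19 is in 2.229.227.0/26


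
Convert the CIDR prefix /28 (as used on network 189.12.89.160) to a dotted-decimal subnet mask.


/28 means 28 network bits, 4 host bits
Binary: 11111111111111111111111111110000
Mask: 255.255.255.240


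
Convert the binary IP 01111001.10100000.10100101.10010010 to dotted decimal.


01111001 = 121
10100000 = 160
10100101 = 165
10010010 = 146
IP: 121.160.165.146


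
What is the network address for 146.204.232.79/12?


IP:   10010010.11001100.11101000.01001111
Mask: 11111111.11110000.00000000.00000000
AND operation:
Net:  10010010.11000000.00000000.00000000
Network: 146.192.0.0/12


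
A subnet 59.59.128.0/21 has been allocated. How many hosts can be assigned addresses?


Host bits = 32 - 21 = 11
Total addresses = 2^11 = 2048
Usable = total - 2 (network and broadcast)
Usable hosts: 2046


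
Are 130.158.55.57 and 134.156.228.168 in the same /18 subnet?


Mask: 255.255.192.0
130.158.55.57 AND mask = 130.158.0.0
134.156.228.168 AND mask = 134.156.192.0
No, different subnets (130.158.0.0 vs 134.156.192.0)
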